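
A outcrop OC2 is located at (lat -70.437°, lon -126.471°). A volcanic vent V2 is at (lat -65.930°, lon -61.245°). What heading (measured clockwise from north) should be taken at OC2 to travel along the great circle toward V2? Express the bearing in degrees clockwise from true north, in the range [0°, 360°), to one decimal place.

Δλ = 65.2260°
y = sin Δλ · cos φ₂ = 0.370317
x = cos φ₁ sin φ₂ − sin φ₁ cos φ₂ cos Δλ = -0.144687
θ = atan2(y, x) = 111.3412° → 111.3412° (mod 360°)

111.3°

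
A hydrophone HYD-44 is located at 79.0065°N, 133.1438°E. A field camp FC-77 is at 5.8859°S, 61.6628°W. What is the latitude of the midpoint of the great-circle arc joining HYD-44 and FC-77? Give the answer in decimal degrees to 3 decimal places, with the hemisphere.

47.278°N

Bx = cos φ₂ cos Δλ = -0.961697,  By = cos φ₂ sin Δλ = 0.254210
φₘ = atan2(sin φ₁ + sin φ₂, √((cos φ₁ + Bx)² + By²)) = 47.27833°
λₘ = λ₁ + atan2(By, cos φ₁ + Bx) = -65.10435°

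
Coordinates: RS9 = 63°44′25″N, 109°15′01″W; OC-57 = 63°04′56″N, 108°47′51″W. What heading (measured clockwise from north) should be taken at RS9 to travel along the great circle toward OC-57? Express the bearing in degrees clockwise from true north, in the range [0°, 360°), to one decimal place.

RS9: φ = +63.74028°, λ = -109.25028°
OC-57: φ = +63.08222°, λ = -108.79750°
Δλ = 0.4528°
y = sin Δλ · cos φ₂ = 0.003577
x = cos φ₁ sin φ₂ − sin φ₁ cos φ₂ cos Δλ = -0.011472
θ = atan2(y, x) = 162.6806° → 162.6806° (mod 360°)

162.7°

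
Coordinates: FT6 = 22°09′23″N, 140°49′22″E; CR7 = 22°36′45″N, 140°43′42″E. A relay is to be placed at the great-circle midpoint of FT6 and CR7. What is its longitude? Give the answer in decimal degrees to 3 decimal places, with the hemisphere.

FT6: φ = +22.15639°, λ = +140.82278°
CR7: φ = +22.61250°, λ = +140.72833°
Bx = cos φ₂ cos Δλ = 0.923125,  By = cos φ₂ sin Δλ = -0.001522
φₘ = atan2(sin φ₁ + sin φ₂, √((cos φ₁ + Bx)² + By²)) = 22.38445°
λₘ = λ₁ + atan2(By, cos φ₁ + Bx) = 140.77563°

140.776°E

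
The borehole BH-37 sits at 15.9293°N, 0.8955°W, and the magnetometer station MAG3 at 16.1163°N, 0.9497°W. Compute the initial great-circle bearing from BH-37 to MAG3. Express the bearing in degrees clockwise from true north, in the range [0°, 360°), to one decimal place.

344.4°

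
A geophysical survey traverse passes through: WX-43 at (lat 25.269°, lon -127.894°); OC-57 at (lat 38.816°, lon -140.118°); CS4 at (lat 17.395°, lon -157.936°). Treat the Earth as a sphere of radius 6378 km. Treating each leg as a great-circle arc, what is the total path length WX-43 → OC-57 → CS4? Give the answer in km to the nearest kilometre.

WX-43→OC-57: c = 0.297055 rad, d = 1894.62 km
OC-57→CS4: c = 0.461788 rad, d = 2945.28 km
Total = 1894.62 + 2945.28 = 4839.90 km

4840 km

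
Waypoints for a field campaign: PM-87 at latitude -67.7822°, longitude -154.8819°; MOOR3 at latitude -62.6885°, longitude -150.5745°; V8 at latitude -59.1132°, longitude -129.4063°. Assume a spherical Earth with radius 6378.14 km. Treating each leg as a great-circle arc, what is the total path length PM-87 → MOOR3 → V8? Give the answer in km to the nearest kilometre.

1808 km

PM-87→MOOR3: c = 0.094260 rad, d = 601.21 km
MOOR3→V8: c = 0.189170 rad, d = 1206.55 km
Total = 601.21 + 1206.55 = 1807.76 km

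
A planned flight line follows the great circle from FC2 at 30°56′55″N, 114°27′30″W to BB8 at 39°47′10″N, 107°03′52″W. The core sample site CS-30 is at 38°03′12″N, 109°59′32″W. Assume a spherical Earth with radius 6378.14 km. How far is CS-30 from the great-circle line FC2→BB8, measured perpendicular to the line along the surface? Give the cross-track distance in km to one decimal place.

FC2: φ = +30.94861°, λ = -114.45833°
BB8: φ = +39.78611°, λ = -107.06444°
CS-30: φ = +38.05333°, λ = -109.99222°
δ₁₃ = central angle FC2→CS-30 = 0.139604 rad  (haversine)
θ₁₃ = bearing FC2→CS-30 = 26.146°,  θ₁₂ = bearing FC2→BB8 = 32.219°
dₓₜ = R·arcsin(sin δ₁₃ · sin(θ₁₃ − θ₁₂)) = 6378.14·arcsin(0.13915·sin(-6.074°)) = -93.910 km
|dₓₜ| = 93.910 km

93.9 km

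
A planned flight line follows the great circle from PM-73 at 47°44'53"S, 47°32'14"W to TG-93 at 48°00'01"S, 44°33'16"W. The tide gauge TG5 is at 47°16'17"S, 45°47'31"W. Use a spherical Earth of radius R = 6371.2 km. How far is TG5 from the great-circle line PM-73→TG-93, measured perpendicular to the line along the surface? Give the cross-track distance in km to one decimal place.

PM-73: φ = -47.74806°, λ = -47.53722°
TG-93: φ = -48.00028°, λ = -44.55444°
TG5: φ = -47.27139°, λ = -45.79194°
δ₁₃ = central angle PM-73→TG5 = 0.022193 rad  (haversine)
θ₁₃ = bearing PM-73→TG5 = 68.630°,  θ₁₂ = bearing PM-73→TG-93 = 98.290°
dₓₜ = R·arcsin(sin δ₁₃ · sin(θ₁₃ − θ₁₂)) = 6371.2·arcsin(0.02219·sin(-29.660°)) = -69.966 km
|dₓₜ| = 69.966 km

70.0 km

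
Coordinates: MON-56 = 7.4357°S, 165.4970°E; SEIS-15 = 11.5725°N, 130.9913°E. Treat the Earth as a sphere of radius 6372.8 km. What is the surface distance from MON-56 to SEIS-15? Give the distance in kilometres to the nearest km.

Δφ = 19.0082°,  Δλ = -34.5057°
a = sin²(Δφ/2) + cos φ₁ cos φ₂ sin²(Δλ/2) = 0.112716
c = 2·arcsin(√a) = 0.684765 rad = 39.2342°
d = R·c = 6372.8 × 0.684765 = 4363.9 km

4364 km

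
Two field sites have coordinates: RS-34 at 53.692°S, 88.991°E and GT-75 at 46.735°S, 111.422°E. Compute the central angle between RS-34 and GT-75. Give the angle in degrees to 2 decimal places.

Δφ = 6.9570°,  Δλ = 22.4310°
a = sin²(Δφ/2) + cos φ₁ cos φ₂ sin²(Δλ/2) = 0.019034
c = 2·arcsin(√a) = 0.276809 rad = 15.8600°

15.86°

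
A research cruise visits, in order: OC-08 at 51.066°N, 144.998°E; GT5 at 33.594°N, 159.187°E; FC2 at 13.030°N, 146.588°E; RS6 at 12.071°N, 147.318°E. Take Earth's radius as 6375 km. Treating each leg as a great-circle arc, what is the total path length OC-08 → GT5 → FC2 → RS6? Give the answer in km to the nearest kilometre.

5011 km

OC-08→GT5: c = 0.354287 rad, d = 2258.58 km
GT5→FC2: c = 0.410956 rad, d = 2619.85 km
FC2→RS6: c = 0.020852 rad, d = 132.93 km
Total = 2258.58 + 2619.85 + 132.93 = 5011.36 km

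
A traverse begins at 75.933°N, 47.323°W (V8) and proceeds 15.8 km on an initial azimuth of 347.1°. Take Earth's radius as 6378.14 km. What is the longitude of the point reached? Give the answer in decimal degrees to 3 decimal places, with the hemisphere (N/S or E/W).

47.455°W

δ = d/R = 15.8/6378.14 = 0.002477 rad
φ₂ = arcsin(sin φ₁ cos δ + cos φ₁ sin δ cos θ)
   = arcsin(0.97001·1.00000 + 0.24306·0.00248·0.97476) = 76.07132°
λ₂ = λ₁ + atan2(sin θ sin δ cos φ₁, cos δ − sin φ₁ sin φ₂) = -47.45464°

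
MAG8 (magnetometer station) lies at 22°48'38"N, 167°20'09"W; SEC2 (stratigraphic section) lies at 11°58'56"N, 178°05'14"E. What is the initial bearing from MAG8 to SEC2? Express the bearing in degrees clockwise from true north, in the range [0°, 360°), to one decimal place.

MAG8: φ = +22.81056°, λ = -167.33583°
SEC2: φ = +11.98222°, λ = +178.08722°
Δλ = -14.5769°
y = sin Δλ · cos φ₂ = -0.246196
x = cos φ₁ sin φ₂ − sin φ₁ cos φ₂ cos Δλ = -0.175660
θ = atan2(y, x) = -125.5076° → 234.4924° (mod 360°)

234.5°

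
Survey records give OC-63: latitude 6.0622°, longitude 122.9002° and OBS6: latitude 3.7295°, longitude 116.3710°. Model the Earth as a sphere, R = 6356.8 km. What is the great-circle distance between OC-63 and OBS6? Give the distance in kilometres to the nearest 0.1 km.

Δφ = -2.3327°,  Δλ = -6.5292°
a = sin²(Δφ/2) + cos φ₁ cos φ₂ sin²(Δλ/2) = 0.003632
c = 2·arcsin(√a) = 0.120611 rad = 6.9105°
d = R·c = 6356.8 × 0.120611 = 766.7 km

766.7 km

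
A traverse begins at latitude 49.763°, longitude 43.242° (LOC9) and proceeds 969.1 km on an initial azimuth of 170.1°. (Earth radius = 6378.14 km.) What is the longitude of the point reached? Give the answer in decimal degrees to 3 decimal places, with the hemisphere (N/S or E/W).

δ = d/R = 969.1/6378.14 = 0.151941 rad
φ₂ = arcsin(sin φ₁ cos δ + cos φ₁ sin δ cos θ)
   = arcsin(0.76338·0.98848 + 0.64595·0.15136·-0.98511) = 41.16814°
λ₂ = λ₁ + atan2(sin θ sin δ cos φ₁, cos δ − sin φ₁ sin φ₂) = 45.22303°

45.223°E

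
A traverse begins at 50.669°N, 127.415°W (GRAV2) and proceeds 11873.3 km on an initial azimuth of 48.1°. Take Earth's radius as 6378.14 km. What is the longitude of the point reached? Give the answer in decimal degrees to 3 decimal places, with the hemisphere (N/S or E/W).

δ = d/R = 11873.3/6378.14 = 1.861562 rad
φ₂ = arcsin(sin φ₁ cos δ + cos φ₁ sin δ cos θ)
   = arcsin(0.77350·-0.28669 + 0.63380·0.95802·0.66783) = 10.58853°
λ₂ = λ₁ + atan2(sin θ sin δ cos φ₁, cos δ − sin φ₁ sin φ₂) = 6.08110°

6.081°E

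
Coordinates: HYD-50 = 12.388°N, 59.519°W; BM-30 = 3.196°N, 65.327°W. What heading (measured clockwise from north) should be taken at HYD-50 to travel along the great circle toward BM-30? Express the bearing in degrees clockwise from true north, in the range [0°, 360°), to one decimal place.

Δλ = -5.8080°
y = sin Δλ · cos φ₂ = -0.101038
x = cos φ₁ sin φ₂ − sin φ₁ cos φ₂ cos Δλ = -0.158644
θ = atan2(y, x) = -147.5076° → 212.4924° (mod 360°)

212.5°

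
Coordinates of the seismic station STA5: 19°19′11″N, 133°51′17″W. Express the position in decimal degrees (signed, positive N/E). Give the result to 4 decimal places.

+19.3197°, -133.8547°

lat: 19.3197° N → +19.3197°
lon: 133.8547° W → -133.8547°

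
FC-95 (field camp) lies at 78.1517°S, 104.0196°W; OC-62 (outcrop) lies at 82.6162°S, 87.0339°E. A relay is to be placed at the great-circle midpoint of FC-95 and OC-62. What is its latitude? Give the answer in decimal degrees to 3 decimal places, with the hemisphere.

Bx = cos φ₂ cos Δλ = -0.126131,  By = cos φ₂ sin Δλ = -0.024640
φₘ = atan2(sin φ₁ + sin φ₂, √((cos φ₁ + Bx)² + By²)) = -87.58983°
λₘ = λ₁ + atan2(By, cos φ₁ + Bx) = -121.30290°

87.590°S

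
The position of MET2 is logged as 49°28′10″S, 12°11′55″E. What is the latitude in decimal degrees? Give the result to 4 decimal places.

49.4694°S

49° + 28′/60 + 10″/3600 = 49 + 0.46667 + 0.00278 = 49.4694°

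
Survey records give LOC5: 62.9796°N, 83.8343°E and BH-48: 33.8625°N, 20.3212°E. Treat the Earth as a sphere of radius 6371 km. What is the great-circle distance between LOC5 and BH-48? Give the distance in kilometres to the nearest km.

Δφ = -29.1171°,  Δλ = -63.5131°
a = sin²(Δφ/2) + cos φ₁ cos φ₂ sin²(Δλ/2) = 0.167685
c = 2·arcsin(√a) = 0.843798 rad = 48.3461°
d = R·c = 6371 × 0.843798 = 5375.8 km

5376 km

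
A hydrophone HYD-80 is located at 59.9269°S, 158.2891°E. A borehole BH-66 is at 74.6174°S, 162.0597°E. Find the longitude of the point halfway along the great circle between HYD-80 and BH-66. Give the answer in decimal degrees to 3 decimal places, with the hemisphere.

159.594°E

Bx = cos φ₂ cos Δλ = 0.264689,  By = cos φ₂ sin Δλ = 0.017444
φₘ = atan2(sin φ₁ + sin φ₂, √((cos φ₁ + Bx)² + By²)) = -67.28216°
λₘ = λ₁ + atan2(By, cos φ₁ + Bx) = 159.59403°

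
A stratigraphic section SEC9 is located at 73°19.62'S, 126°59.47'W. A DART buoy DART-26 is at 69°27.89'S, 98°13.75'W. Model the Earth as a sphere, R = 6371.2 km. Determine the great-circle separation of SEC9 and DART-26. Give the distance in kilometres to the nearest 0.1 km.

1093.3 km

SEC9: φ = -73.32700°, λ = -126.99117°
DART-26: φ = -69.46483°, λ = -98.22917°
Δφ = 3.8622°,  Δλ = 28.7620°
a = sin²(Δφ/2) + cos φ₁ cos φ₂ sin²(Δλ/2) = 0.007344
c = 2·arcsin(√a) = 0.171603 rad = 9.8321°
d = R·c = 6371.2 × 0.171603 = 1093.3 km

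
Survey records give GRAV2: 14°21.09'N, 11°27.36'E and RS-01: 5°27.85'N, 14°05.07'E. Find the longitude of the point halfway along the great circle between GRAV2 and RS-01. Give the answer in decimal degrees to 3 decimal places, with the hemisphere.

GRAV2: φ = +14.35150°, λ = +11.45600°
RS-01: φ = +5.46417°, λ = +14.08450°
Bx = cos φ₂ cos Δλ = 0.994409,  By = cos φ₂ sin Δλ = 0.045651
φₘ = atan2(sin φ₁ + sin φ₂, √((cos φ₁ + Bx)² + By²)) = 9.91039°
λₘ = λ₁ + atan2(By, cos φ₁ + Bx) = 12.78809°

12.788°E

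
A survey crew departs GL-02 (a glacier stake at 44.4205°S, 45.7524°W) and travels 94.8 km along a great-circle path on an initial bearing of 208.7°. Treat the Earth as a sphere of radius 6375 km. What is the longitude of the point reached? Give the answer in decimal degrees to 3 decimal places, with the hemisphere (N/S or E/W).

δ = d/R = 94.8/6375 = 0.014871 rad
φ₂ = arcsin(sin φ₁ cos δ + cos φ₁ sin δ cos θ)
   = arcsin(-0.69992·0.99989 + 0.71422·0.01487·-0.87715) = -45.16639°
λ₂ = λ₁ + atan2(sin θ sin δ cos φ₁, cos δ − sin φ₁ sin φ₂) = -46.33272°

46.333°W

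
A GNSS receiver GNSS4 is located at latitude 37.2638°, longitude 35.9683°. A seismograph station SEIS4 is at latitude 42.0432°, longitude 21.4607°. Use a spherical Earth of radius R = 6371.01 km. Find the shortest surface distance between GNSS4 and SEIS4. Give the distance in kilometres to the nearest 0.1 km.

Δφ = 4.7794°,  Δλ = -14.5076°
a = sin²(Δφ/2) + cos φ₁ cos φ₂ sin²(Δλ/2) = 0.011161
c = 2·arcsin(√a) = 0.211689 rad = 12.1289°
d = R·c = 6371.01 × 0.211689 = 1348.7 km

1348.7 km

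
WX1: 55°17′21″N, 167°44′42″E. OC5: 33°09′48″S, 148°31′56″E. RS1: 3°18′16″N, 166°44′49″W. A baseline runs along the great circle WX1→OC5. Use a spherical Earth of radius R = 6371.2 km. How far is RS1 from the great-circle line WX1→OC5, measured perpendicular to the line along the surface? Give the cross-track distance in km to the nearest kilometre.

4166 km

WX1: φ = +55.28917°, λ = +167.74500°
OC5: φ = -33.16333°, λ = +148.53222°
RS1: φ = +3.30444°, λ = -166.74694°
δ₁₃ = central angle WX1→RS1 = 0.975858 rad  (haversine)
θ₁₃ = bearing WX1→RS1 = 148.727°,  θ₁₂ = bearing WX1→OC5 = 195.990°
dₓₜ = R·arcsin(sin δ₁₃ · sin(θ₁₃ − θ₁₂)) = 6371.2·arcsin(0.82818·sin(-47.263°)) = -4166.101 km
|dₓₜ| = 4166.101 km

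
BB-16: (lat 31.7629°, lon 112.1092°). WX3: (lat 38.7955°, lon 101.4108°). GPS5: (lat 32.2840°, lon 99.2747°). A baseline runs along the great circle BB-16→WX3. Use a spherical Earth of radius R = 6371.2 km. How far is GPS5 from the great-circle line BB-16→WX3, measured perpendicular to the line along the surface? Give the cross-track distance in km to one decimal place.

δ₁₃ = central angle BB-16→GPS5 = 0.190022 rad  (haversine)
θ₁₃ = bearing BB-16→GPS5 = 276.143°,  θ₁₂ = bearing BB-16→WX3 = 311.844°
dₓₜ = R·arcsin(sin δ₁₃ · sin(θ₁₃ − θ₁₂)) = 6371.2·arcsin(0.18888·sin(-35.701°)) = -703.680 km
|dₓₜ| = 703.680 km

703.7 km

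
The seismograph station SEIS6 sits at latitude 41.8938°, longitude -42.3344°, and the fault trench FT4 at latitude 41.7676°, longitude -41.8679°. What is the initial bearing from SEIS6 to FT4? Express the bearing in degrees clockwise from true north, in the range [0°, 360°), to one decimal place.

109.8°

Δλ = 0.4665°
y = sin Δλ · cos φ₂ = 0.006073
x = cos φ₁ sin φ₂ − sin φ₁ cos φ₂ cos Δλ = -0.002186
θ = atan2(y, x) = 109.7984° → 109.7984° (mod 360°)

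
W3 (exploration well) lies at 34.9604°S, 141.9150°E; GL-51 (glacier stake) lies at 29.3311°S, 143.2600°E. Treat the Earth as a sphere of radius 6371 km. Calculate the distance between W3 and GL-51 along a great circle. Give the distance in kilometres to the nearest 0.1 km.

638.6 km

Δφ = 5.6293°,  Δλ = 1.3450°
a = sin²(Δφ/2) + cos φ₁ cos φ₂ sin²(Δλ/2) = 0.002510
c = 2·arcsin(√a) = 0.100237 rad = 5.7431°
d = R·c = 6371 × 0.100237 = 638.6 km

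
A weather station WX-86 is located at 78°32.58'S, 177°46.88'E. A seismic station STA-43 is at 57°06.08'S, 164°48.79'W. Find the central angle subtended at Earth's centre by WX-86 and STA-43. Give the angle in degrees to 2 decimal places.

WX-86: φ = -78.54300°, λ = +177.78133°
STA-43: φ = -57.10133°, λ = -164.81317°
Δφ = 21.4417°,  Δλ = 17.4055°
a = sin²(Δφ/2) + cos φ₁ cos φ₂ sin²(Δλ/2) = 0.037075
c = 2·arcsin(√a) = 0.387517 rad = 22.2031°

22.20°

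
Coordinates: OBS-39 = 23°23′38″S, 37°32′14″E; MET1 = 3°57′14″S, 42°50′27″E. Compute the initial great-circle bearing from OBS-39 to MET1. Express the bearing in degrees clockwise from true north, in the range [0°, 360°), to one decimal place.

OBS-39: φ = -23.39389°, λ = +37.53722°
MET1: φ = -3.95389°, λ = +42.84083°
Δλ = 5.3036°
y = sin Δλ · cos φ₂ = 0.092213
x = cos φ₁ sin φ₂ − sin φ₁ cos φ₂ cos Δλ = 0.331124
θ = atan2(y, x) = 15.5618° → 15.5618° (mod 360°)

15.6°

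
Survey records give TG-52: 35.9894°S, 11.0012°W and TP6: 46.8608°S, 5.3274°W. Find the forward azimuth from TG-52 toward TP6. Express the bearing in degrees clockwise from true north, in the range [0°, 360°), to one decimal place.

Δλ = 5.6738°
y = sin Δλ · cos φ₂ = 0.067601
x = cos φ₁ sin φ₂ − sin φ₁ cos φ₂ cos Δλ = -0.190574
θ = atan2(y, x) = 160.4692° → 160.4692° (mod 360°)

160.5°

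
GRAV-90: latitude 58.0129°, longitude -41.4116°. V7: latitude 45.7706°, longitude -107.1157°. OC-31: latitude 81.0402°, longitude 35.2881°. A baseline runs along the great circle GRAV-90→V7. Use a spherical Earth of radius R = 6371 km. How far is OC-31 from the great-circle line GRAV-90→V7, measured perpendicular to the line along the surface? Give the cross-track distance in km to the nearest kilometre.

3437 km

δ₁₃ = central angle GRAV-90→OC-31 = 0.541769 rad  (haversine)
θ₁₃ = bearing GRAV-90→OC-31 = 17.093°,  θ₁₂ = bearing GRAV-90→V7 = 282.088°
dₓₜ = R·arcsin(sin δ₁₃ · sin(θ₁₃ − θ₁₂)) = 6371·arcsin(0.51565·sin(-264.995°)) = 3437.002 km
|dₓₜ| = 3437.002 km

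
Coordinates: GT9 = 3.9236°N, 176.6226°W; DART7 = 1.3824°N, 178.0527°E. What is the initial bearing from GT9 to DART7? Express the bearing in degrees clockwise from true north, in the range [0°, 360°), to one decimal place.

244.6°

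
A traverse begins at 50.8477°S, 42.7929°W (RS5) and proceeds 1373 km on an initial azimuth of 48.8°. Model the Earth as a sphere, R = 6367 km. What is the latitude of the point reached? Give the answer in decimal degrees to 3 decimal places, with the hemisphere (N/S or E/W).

41.953°S

δ = d/R = 1373/6367 = 0.215643 rad
φ₂ = arcsin(sin φ₁ cos δ + cos φ₁ sin δ cos θ)
   = arcsin(-0.77547·0.97684 + 0.63138·0.21398·0.65869) = -41.95296°
λ₂ = λ₁ + atan2(sin θ sin δ cos φ₁, cos δ − sin φ₁ sin φ₂) = -30.29024°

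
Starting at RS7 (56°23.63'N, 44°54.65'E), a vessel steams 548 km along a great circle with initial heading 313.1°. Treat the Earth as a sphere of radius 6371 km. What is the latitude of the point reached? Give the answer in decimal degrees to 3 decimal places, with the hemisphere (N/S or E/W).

RS7: φ = +56.39383°, λ = +44.91083°
δ = d/R = 548/6371 = 0.086015 rad
φ₂ = arcsin(sin φ₁ cos δ + cos φ₁ sin δ cos θ)
   = arcsin(0.83286·0.99630 + 0.55348·0.08591·0.68327) = 59.57259°
λ₂ = λ₁ + atan2(sin θ sin δ cos φ₁, cos δ − sin φ₁ sin φ₂) = 37.79603°

59.573°N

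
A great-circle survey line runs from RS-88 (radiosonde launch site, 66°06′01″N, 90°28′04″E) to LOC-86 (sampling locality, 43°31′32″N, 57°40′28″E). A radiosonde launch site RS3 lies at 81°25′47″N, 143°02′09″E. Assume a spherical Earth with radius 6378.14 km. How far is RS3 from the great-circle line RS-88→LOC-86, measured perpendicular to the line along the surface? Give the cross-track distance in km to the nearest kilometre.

1225 km

RS-88: φ = +66.10028°, λ = +90.46778°
LOC-86: φ = +43.52556°, λ = +57.67444°
RS3: φ = +81.42972°, λ = +143.03583°
δ₁₃ = central angle RS-88→RS3 = 0.345979 rad  (haversine)
θ₁₃ = bearing RS-88→RS3 = 20.423°,  θ₁₂ = bearing RS-88→LOC-86 = 234.681°
dₓₜ = R·arcsin(sin δ₁₃ · sin(θ₁₃ − θ₁₂)) = 6378.14·arcsin(0.33912·sin(-214.258°)) = 1225.090 km
|dₓₜ| = 1225.090 km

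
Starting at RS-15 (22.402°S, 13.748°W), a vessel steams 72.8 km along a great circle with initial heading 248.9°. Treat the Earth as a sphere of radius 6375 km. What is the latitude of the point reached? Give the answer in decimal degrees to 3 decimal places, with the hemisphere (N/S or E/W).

22.636°S

δ = d/R = 72.8/6375 = 0.011420 rad
φ₂ = arcsin(sin φ₁ cos δ + cos φ₁ sin δ cos θ)
   = arcsin(-0.38110·0.99993 + 0.92453·0.01142·-0.36000) = -22.63620°
λ₂ = λ₁ + atan2(sin θ sin δ cos φ₁, cos δ − sin φ₁ sin φ₂) = -14.40937°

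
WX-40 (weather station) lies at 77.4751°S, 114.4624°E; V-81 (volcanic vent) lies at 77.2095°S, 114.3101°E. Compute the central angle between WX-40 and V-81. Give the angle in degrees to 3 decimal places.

0.268°

Δφ = 0.2656°,  Δλ = -0.1523°
a = sin²(Δφ/2) + cos φ₁ cos φ₂ sin²(Δλ/2) = 0.000005
c = 2·arcsin(√a) = 0.004672 rad = 0.2677°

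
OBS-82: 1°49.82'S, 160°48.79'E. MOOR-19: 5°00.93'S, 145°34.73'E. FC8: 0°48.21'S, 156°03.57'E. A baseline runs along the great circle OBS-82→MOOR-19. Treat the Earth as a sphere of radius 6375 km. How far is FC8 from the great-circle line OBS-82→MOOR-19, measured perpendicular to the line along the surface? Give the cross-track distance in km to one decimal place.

OBS-82: φ = -1.83033°, λ = +160.81317°
MOOR-19: φ = -5.01550°, λ = +145.57883°
FC8: φ = -0.80350°, λ = +156.05950°
δ₁₃ = central angle OBS-82→FC8 = 0.084858 rad  (haversine)
θ₁₃ = bearing OBS-82→FC8 = 282.131°,  θ₁₂ = bearing OBS-82→MOOR-19 = 257.782°
dₓₜ = R·arcsin(sin δ₁₃ · sin(θ₁₃ − θ₁₂)) = 6375·arcsin(0.08476·sin(24.349°)) = 222.814 km
|dₓₜ| = 222.814 km

222.8 km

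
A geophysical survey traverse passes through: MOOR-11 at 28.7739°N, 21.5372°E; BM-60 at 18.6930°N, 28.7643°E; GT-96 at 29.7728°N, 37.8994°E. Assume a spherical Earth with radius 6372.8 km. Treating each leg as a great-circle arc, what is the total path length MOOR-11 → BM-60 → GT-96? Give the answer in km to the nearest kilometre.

MOOR-11→BM-60: c = 0.210315 rad, d = 1340.30 km
BM-60→GT-96: c = 0.241701 rad, d = 1540.32 km
Total = 1340.30 + 1540.32 = 2880.61 km

2881 km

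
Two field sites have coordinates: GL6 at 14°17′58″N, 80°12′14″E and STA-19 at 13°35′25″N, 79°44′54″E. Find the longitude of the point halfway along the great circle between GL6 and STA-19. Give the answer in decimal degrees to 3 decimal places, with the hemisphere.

79.976°E

GL6: φ = +14.29944°, λ = +80.20389°
STA-19: φ = +13.59028°, λ = +79.74833°
Bx = cos φ₂ cos Δλ = 0.971970,  By = cos φ₂ sin Δλ = -0.007728
φₘ = atan2(sin φ₁ + sin φ₂, √((cos φ₁ + Bx)² + By²)) = 13.94497°
λₘ = λ₁ + atan2(By, cos φ₁ + Bx) = 79.97576°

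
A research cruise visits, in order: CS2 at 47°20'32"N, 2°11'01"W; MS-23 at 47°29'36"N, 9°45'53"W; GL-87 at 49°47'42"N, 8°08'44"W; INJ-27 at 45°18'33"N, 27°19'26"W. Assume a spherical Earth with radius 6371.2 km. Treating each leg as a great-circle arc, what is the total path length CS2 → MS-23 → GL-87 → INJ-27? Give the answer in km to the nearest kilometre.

2371 km

CS2: φ = +47.34222°, λ = -2.18361°
MS-23: φ = +47.49333°, λ = -9.76472°
GL-87: φ = +49.79500°, λ = -8.14556°
INJ-27: φ = +45.30917°, λ = -27.32389°
CS2→MS-23: c = 0.089534 rad, d = 570.44 km
MS-23→GL-87: c = 0.044296 rad, d = 282.22 km
GL-87→INJ-27: c = 0.238299 rad, d = 1518.25 km
Total = 570.44 + 282.22 + 1518.25 = 2370.91 km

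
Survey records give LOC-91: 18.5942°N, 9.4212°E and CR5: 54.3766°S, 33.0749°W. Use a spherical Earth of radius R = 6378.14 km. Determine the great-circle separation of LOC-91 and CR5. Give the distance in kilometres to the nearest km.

9072 km

Δφ = -72.9708°,  Δλ = -42.4961°
a = sin²(Δφ/2) + cos φ₁ cos φ₂ sin²(Δλ/2) = 0.426076
c = 2·arcsin(√a) = 1.422404 rad = 81.4978°
d = R·c = 6378.14 × 1.422404 = 9072.3 km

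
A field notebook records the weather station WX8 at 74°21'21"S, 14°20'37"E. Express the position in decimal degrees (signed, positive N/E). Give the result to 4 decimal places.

-74.3558°, +14.3436°

lat: 74.3558° S → -74.3558°
lon: 14.3436° E → +14.3436°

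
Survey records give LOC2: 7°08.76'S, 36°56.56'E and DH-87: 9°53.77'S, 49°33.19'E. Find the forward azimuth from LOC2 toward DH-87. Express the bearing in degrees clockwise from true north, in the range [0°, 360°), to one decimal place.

103.3°

LOC2: φ = -7.14600°, λ = +36.94267°
DH-87: φ = -9.89617°, λ = +49.55317°
Δλ = 12.6105°
y = sin Δλ · cos φ₂ = 0.215074
x = cos φ₁ sin φ₂ − sin φ₁ cos φ₂ cos Δλ = -0.050937
θ = atan2(y, x) = 103.3242° → 103.3242° (mod 360°)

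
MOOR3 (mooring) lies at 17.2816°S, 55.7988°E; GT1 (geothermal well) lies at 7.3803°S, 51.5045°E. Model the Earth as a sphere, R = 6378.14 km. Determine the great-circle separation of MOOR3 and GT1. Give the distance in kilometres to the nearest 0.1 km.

1196.8 km

Δφ = 9.9013°,  Δλ = -4.2943°
a = sin²(Δφ/2) + cos φ₁ cos φ₂ sin²(Δλ/2) = 0.008777
c = 2·arcsin(√a) = 0.187641 rad = 10.7511°
d = R·c = 6378.14 × 0.187641 = 1196.8 km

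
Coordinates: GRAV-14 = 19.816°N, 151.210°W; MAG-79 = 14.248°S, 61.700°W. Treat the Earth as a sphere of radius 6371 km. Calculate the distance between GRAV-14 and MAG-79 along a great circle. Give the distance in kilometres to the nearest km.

Δφ = -34.0640°,  Δλ = 89.5100°
a = sin²(Δφ/2) + cos φ₁ cos φ₂ sin²(Δλ/2) = 0.537818
c = 2·arcsin(√a) = 1.646505 rad = 94.3378°
d = R·c = 6371 × 1.646505 = 10489.9 km

10490 km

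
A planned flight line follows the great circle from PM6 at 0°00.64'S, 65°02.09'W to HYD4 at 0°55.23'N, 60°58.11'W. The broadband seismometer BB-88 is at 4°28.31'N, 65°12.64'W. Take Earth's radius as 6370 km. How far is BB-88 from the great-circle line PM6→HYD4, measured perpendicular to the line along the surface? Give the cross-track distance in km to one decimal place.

490.1 km

PM6: φ = -0.01067°, λ = -65.03483°
HYD4: φ = +0.92050°, λ = -60.96850°
BB-88: φ = +4.47183°, λ = -65.21067°
δ₁₃ = central angle PM6→BB-88 = 0.078294 rad  (haversine)
θ₁₃ = bearing PM6→BB-88 = 357.758°,  θ₁₂ = bearing PM6→HYD4 = 77.091°
dₓₜ = R·arcsin(sin δ₁₃ · sin(θ₁₃ − θ₁₂)) = 6370·arcsin(0.07821·sin(280.667°)) = -490.099 km
|dₓₜ| = 490.099 km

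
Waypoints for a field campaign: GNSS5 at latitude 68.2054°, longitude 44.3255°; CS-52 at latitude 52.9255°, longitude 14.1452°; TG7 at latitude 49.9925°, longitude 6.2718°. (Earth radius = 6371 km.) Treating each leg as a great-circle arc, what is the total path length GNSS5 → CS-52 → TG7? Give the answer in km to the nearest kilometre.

GNSS5→CS-52: c = 0.364479 rad, d = 2322.10 km
CS-52→TG7: c = 0.099675 rad, d = 635.03 km
Total = 2322.10 + 635.03 = 2957.13 km

2957 km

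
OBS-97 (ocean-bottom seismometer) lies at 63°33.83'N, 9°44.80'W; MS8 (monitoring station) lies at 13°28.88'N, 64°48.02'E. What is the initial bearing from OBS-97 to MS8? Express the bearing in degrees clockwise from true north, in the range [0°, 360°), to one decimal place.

OBS-97: φ = +63.56383°, λ = -9.74667°
MS8: φ = +13.48133°, λ = +64.80033°
Δλ = 74.5470°
y = sin Δλ · cos φ₂ = 0.937291
x = cos φ₁ sin φ₂ − sin φ₁ cos φ₂ cos Δλ = -0.128223
θ = atan2(y, x) = 97.7898° → 97.7898° (mod 360°)

97.8°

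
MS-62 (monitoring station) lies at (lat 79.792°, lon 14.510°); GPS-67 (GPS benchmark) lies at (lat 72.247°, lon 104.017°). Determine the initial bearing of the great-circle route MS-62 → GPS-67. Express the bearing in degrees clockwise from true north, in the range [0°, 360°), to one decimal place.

61.4°

Δλ = 89.5070°
y = sin Δλ · cos φ₂ = 0.304903
x = cos φ₁ sin φ₂ − sin φ₁ cos φ₂ cos Δλ = 0.166201
θ = atan2(y, x) = 61.4055° → 61.4055° (mod 360°)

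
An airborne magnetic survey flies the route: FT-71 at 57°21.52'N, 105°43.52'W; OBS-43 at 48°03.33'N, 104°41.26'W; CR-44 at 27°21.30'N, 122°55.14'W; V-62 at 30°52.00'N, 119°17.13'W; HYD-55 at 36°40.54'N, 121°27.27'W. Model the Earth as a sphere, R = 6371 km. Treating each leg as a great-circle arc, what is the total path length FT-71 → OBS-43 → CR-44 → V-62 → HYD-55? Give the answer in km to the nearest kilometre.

5029 km

FT-71: φ = +57.35867°, λ = -105.72533°
OBS-43: φ = +48.05550°, λ = -104.68767°
CR-44: φ = +27.35500°, λ = -122.91900°
V-62: φ = +30.86667°, λ = -119.28550°
HYD-55: φ = +36.67567°, λ = -121.45450°
FT-71→OBS-43: c = 0.162736 rad, d = 1036.79 km
OBS-43→CR-44: c = 0.437911 rad, d = 2789.93 km
CR-44→V-62: c = 0.082609 rad, d = 526.30 km
V-62→HYD-55: c = 0.106148 rad, d = 676.27 km
Total = 1036.79 + 2789.93 + 526.30 + 676.27 = 5029.29 km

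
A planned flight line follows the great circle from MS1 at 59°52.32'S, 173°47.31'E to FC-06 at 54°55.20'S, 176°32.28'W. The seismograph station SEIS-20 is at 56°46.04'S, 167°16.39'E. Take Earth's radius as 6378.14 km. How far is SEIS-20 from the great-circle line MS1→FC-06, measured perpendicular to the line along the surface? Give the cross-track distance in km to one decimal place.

504.1 km

MS1: φ = -59.87200°, λ = +173.78850°
FC-06: φ = -54.92000°, λ = -176.53800°
SEIS-20: φ = -56.76733°, λ = +167.27317°
δ₁₃ = central angle MS1→SEIS-20 = 0.080574 rad  (haversine)
θ₁₃ = bearing MS1→SEIS-20 = 309.410°,  θ₁₂ = bearing MS1→FC-06 = 50.625°
dₓₜ = R·arcsin(sin δ₁₃ · sin(θ₁₃ − θ₁₂)) = 6378.14·arcsin(0.08049·sin(258.785°)) = -504.078 km
|dₓₜ| = 504.078 km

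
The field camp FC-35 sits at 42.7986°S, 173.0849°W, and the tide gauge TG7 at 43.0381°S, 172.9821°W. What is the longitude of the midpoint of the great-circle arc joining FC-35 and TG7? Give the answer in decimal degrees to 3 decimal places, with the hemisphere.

173.034°W

Bx = cos φ₂ cos Δλ = 0.730899,  By = cos φ₂ sin Δλ = 0.001311
φₘ = atan2(sin φ₁ + sin φ₂, √((cos φ₁ + Bx)² + By²)) = -42.91836°
λₘ = λ₁ + atan2(By, cos φ₁ + Bx) = -173.03360°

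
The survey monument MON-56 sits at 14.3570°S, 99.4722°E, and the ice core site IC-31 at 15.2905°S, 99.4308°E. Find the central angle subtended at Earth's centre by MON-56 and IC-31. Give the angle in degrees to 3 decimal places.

Δφ = -0.9335°,  Δλ = -0.0414°
a = sin²(Δφ/2) + cos φ₁ cos φ₂ sin²(Δλ/2) = 0.000066
c = 2·arcsin(√a) = 0.016308 rad = 0.9344°

0.934°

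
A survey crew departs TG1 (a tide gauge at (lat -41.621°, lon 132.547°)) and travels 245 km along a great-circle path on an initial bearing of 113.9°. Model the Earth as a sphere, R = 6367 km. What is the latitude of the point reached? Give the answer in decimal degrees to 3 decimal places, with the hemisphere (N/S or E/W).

42.482°S

δ = d/R = 245/6367 = 0.038480 rad
φ₂ = arcsin(sin φ₁ cos δ + cos φ₁ sin δ cos θ)
   = arcsin(-0.66420·0.99926 + 0.74755·0.03847·-0.40514) = -42.48210°
λ₂ = λ₁ + atan2(sin θ sin δ cos φ₁, cos δ − sin φ₁ sin φ₂) = 135.28053°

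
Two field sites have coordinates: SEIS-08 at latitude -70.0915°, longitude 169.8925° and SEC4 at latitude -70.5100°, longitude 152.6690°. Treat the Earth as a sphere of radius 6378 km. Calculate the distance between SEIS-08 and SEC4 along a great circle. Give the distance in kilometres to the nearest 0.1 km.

Δφ = -0.4185°,  Δλ = -17.2235°
a = sin²(Δφ/2) + cos φ₁ cos φ₂ sin²(Δλ/2) = 0.002561
c = 2·arcsin(√a) = 0.101250 rad = 5.8012°
d = R·c = 6378 × 0.101250 = 645.8 km

645.8 km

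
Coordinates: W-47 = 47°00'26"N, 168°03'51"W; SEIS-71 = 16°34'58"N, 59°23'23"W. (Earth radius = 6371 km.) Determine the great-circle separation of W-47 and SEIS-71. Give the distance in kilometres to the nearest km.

10011 km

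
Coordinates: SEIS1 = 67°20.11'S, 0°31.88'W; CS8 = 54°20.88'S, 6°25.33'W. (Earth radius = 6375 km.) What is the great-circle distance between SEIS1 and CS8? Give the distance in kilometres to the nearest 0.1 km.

1478.3 km

SEIS1: φ = -67.33517°, λ = -0.53133°
CS8: φ = -54.34800°, λ = -6.42217°
Δφ = 12.9872°,  Δλ = -5.8908°
a = sin²(Δφ/2) + cos φ₁ cos φ₂ sin²(Δλ/2) = 0.013383
c = 2·arcsin(√a) = 0.231887 rad = 13.2862°
d = R·c = 6375 × 0.231887 = 1478.3 km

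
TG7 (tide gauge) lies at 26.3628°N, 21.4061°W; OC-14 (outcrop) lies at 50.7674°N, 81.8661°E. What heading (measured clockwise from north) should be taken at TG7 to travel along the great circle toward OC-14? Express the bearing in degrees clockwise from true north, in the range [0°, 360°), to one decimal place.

Δλ = 103.2722°
y = sin Δλ · cos φ₂ = 0.615577
x = cos φ₁ sin φ₂ − sin φ₁ cos φ₂ cos Δλ = 0.758505
θ = atan2(y, x) = 39.0616° → 39.0616° (mod 360°)

39.1°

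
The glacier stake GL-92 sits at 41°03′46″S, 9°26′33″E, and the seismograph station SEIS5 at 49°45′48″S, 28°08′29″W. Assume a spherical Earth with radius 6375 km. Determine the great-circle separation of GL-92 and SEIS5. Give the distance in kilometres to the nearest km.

3054 km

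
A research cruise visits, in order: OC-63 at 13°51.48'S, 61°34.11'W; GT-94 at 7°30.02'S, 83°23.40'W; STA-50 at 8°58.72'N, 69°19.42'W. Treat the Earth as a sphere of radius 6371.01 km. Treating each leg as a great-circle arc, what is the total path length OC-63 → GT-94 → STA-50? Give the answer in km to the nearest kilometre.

OC-63: φ = -13.85800°, λ = -61.56850°
GT-94: φ = -7.50033°, λ = -83.39000°
STA-50: φ = +8.97867°, λ = -69.32367°
OC-63→GT-94: c = 0.390084 rad, d = 2485.23 km
GT-94→STA-50: c = 0.377580 rad, d = 2405.57 km
Total = 2485.23 + 2405.57 = 4890.79 km

4891 km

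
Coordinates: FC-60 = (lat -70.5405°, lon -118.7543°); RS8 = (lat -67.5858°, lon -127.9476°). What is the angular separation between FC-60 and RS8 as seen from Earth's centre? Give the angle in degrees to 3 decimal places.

Δφ = 2.9547°,  Δλ = -9.1933°
a = sin²(Δφ/2) + cos φ₁ cos φ₂ sin²(Δλ/2) = 0.001481
c = 2·arcsin(√a) = 0.076974 rad = 4.4103°

4.410°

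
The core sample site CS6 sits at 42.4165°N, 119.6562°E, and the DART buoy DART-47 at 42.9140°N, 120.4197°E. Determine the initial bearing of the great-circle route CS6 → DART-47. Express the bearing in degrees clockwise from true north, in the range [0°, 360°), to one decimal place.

Δλ = 0.7635°
y = sin Δλ · cos φ₂ = 0.009759
x = cos φ₁ sin φ₂ − sin φ₁ cos φ₂ cos Δλ = 0.008727
θ = atan2(y, x) = 48.1962° → 48.1962° (mod 360°)

48.2°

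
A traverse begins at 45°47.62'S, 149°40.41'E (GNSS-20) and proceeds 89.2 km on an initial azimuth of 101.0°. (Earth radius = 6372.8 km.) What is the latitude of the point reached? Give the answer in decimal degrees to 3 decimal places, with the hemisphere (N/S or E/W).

45.941°S

GNSS-20: φ = -45.79367°, λ = +149.67350°
δ = d/R = 89.2/6372.8 = 0.013997 rad
φ₂ = arcsin(sin φ₁ cos δ + cos φ₁ sin δ cos θ)
   = arcsin(-0.71683·0.99990 + 0.69724·0.01400·-0.19081) = -45.94111°
λ₂ = λ₁ + atan2(sin θ sin δ cos φ₁, cos δ − sin φ₁ sin φ₂) = 150.80560°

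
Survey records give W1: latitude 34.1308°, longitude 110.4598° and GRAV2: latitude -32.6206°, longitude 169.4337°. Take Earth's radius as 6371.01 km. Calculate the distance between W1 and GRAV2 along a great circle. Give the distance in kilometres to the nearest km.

Δφ = -66.7514°,  Δλ = 58.9739°
a = sin²(Δφ/2) + cos φ₁ cos φ₂ sin²(Δλ/2) = 0.471558
c = 2·arcsin(√a) = 1.513881 rad = 86.7390°
d = R·c = 6371.01 × 1.513881 = 9645.0 km

9645 km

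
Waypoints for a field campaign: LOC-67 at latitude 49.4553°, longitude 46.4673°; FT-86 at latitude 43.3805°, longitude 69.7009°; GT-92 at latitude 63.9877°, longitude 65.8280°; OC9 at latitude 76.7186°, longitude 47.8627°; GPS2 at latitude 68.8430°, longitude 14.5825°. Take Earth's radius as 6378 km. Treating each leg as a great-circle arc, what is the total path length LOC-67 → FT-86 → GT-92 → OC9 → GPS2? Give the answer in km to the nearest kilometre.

7129 km

LOC-67→FT-86: c = 0.297506 rad, d = 1897.50 km
FT-86→GT-92: c = 0.361726 rad, d = 2307.09 km
GT-92→OC9: c = 0.243486 rad, d = 1552.95 km
OC9→GPS2: c = 0.215033 rad, d = 1371.48 km
Total = 1897.50 + 2307.09 + 1552.95 + 1371.48 = 7129.02 km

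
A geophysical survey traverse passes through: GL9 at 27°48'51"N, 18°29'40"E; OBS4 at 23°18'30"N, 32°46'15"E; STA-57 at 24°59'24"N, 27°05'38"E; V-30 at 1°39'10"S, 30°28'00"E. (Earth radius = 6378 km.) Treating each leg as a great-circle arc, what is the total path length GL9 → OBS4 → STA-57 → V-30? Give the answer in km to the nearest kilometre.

5112 km

GL9: φ = +27.81417°, λ = +18.49444°
OBS4: φ = +23.30833°, λ = +32.77083°
STA-57: φ = +24.99000°, λ = +27.09389°
V-30: φ = -1.65278°, λ = +30.46667°
GL9→OBS4: c = 0.237947 rad, d = 1517.63 km
OBS4→STA-57: c = 0.095044 rad, d = 606.19 km
STA-57→V-30: c = 0.468492 rad, d = 2988.04 km
Total = 1517.63 + 606.19 + 2988.04 = 5111.86 km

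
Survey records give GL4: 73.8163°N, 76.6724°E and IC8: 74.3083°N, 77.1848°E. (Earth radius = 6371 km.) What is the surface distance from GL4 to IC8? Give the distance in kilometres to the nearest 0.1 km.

56.9 km

Δφ = 0.4920°,  Δλ = 0.5124°
a = sin²(Δφ/2) + cos φ₁ cos φ₂ sin²(Δλ/2) = 0.000020
c = 2·arcsin(√a) = 0.008931 rad = 0.5117°
d = R·c = 6371 × 0.008931 = 56.9 km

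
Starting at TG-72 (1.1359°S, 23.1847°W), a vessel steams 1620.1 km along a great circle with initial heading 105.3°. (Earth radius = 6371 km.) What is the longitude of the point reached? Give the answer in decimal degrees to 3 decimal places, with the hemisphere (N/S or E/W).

9.089°W

δ = d/R = 1620.1/6371 = 0.254293 rad
φ₂ = arcsin(sin φ₁ cos δ + cos φ₁ sin δ cos θ)
   = arcsin(-0.01982·0.96784 + 0.99980·0.25156·-0.26387) = -4.90786°
λ₂ = λ₁ + atan2(sin θ sin δ cos φ₁, cos δ − sin φ₁ sin φ₂) = -9.08925°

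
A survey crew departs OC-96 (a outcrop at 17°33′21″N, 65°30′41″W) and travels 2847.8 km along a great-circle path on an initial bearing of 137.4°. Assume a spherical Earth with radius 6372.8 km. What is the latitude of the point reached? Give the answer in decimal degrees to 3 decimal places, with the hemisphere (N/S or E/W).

1.792°S

OC-96: φ = +17.55583°, λ = -65.51139°
δ = d/R = 2847.8/6372.8 = 0.446868 rad
φ₂ = arcsin(sin φ₁ cos δ + cos φ₁ sin δ cos θ)
   = arcsin(0.30164·0.90181 + 0.95342·0.43214·-0.73610) = -1.79178°
λ₂ = λ₁ + atan2(sin θ sin δ cos φ₁, cos δ − sin φ₁ sin φ₂) = -48.49469°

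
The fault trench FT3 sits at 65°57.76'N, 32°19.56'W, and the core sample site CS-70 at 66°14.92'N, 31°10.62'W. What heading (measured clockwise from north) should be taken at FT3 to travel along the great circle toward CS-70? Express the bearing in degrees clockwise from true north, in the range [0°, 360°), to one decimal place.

FT3: φ = +65.96267°, λ = -32.32600°
CS-70: φ = +66.24867°, λ = -31.17700°
Δλ = 1.1490°
y = sin Δλ · cos φ₂ = 0.008077
x = cos φ₁ sin φ₂ − sin φ₁ cos φ₂ cos Δλ = 0.005066
θ = atan2(y, x) = 57.9041° → 57.9041° (mod 360°)

57.9°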